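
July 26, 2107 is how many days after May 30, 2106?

May 30, 2106 → May 30, 2107: 365 days.
May 30, 2107 → Jun 30, 2107: 31 days (May has 31).
Jun 30, 2107 → Jul 26, 2107: 26 days.
Total: 422 days.

422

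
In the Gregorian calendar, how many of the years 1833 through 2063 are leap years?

56

Multiples of 4 in [1833,2063]: 57.
Of those, multiples of 100: 2 (not leap unless ÷400).
Multiples of 400: 1.
Leap years = 57 − 2 + 1 = 56.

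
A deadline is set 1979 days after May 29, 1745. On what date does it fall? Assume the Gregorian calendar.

+365 (one year) → May 29, 1746 (1614 left).
+365 (one year) → May 29, 1747 (1249 left).
+366 (one year; includes Feb 29, 1748) → May 29, 1748 (883 left).
+365 (one year) → May 29, 1749 (518 left).
+365 (one year) → May 29, 1750 (153 left).
May has 31 days: +3 → Jun 1, 1750 (150 left).
Jun has 30 days: +30 → Jul 1, 1750 (120 left).
Jul has 31 days: +31 → Aug 1, 1750 (89 left).
Aug has 31 days: +31 → Sep 1, 1750 (58 left).
Sep has 30 days: +30 → Oct 1, 1750 (28 left).
+28 → Oct 29, 1750.

October 29, 1750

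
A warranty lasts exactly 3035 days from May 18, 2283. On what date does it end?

+366 (one year; includes Feb 29, 2284) → May 18, 2284 (2669 left).
+365 (one year) → May 18, 2285 (2304 left).
+365 (one year) → May 18, 2286 (1939 left).
+365 (one year) → May 18, 2287 (1574 left).
+366 (one year; includes Feb 29, 2288) → May 18, 2288 (1208 left).
+365 (one year) → May 18, 2289 (843 left).
+365 (one year) → May 18, 2290 (478 left).
+365 (one year) → May 18, 2291 (113 left).
May has 31 days: +14 → Jun 1, 2291 (99 left).
Jun has 30 days: +30 → Jul 1, 2291 (69 left).
Jul has 31 days: +31 → Aug 1, 2291 (38 left).
Aug has 31 days: +31 → Sep 1, 2291 (7 left).
+7 → Sep 8, 2291.

September 8, 2291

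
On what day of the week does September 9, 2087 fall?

January 1, 2087 is a Wednesday.
Jan 1, 2087 → Feb 1, 2087: 31 days (January has 31).
Feb 1, 2087 → Mar 1, 2087: 28 days (February has 28).
Mar 1, 2087 → Apr 1, 2087: 31 days (March has 31).
Apr 1, 2087 → May 1, 2087: 30 days (April has 30).
May 1, 2087 → Jun 1, 2087: 31 days (May has 31).
Jun 1, 2087 → Jul 1, 2087: 30 days (June has 30).
Jul 1, 2087 → Aug 1, 2087: 31 days (July has 31).
Aug 1, 2087 → Sep 1, 2087: 31 days (August has 31).
Sep 1, 2087 → Sep 9, 2087: 8 days.
Total: 251 days.
251 mod 7 = 6, so Wednesday + 6 = Tuesday.

Tuesday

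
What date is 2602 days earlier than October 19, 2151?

September 3, 2144

−365 (one year) → Oct 19, 2150 (2237 left).
−365 (one year) → Oct 19, 2149 (1872 left).
−365 (one year) → Oct 19, 2148 (1507 left).
−366 (one year; includes Feb 29, 2148) → Oct 19, 2147 (1141 left).
−365 (one year) → Oct 19, 2146 (776 left).
−365 (one year) → Oct 19, 2145 (411 left).
−365 (one year) → Oct 19, 2144 (46 left).
−19 → Sep 30, 2144 (end of Sep, 30 days; 27 left).
−27 → Sep 3, 2144.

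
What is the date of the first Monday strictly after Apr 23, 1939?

April 24, 1939

Apr 23, 1939 is a Sunday.
From Sunday to the next Monday is 1 day.
Apr 23, 1939 + 1 = Apr 24, 1939.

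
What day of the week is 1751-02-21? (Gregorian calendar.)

Doomsday rule: the anchor day for the 1700s is Sunday. For year 51: 51÷12 = 4 r 3, and 3÷4 = 0, so 4+3+0 = 7.
Sunday + 7 ≡ Sunday — that's 1751's doomsday.
In February the doomsday date is Feb 28 (1751 is not a leap year).
Feb 21 is 7 days before Feb 28; 7 mod 7 = 0, so Sunday − 0 = Sunday.

Sunday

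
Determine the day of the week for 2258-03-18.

Doomsday rule: the anchor day for the 2200s is Friday. For year 58: 58÷12 = 4 r 10, and 10÷4 = 2, so 4+10+2 = 16.
Friday + 16 ≡ Sunday — that's 2258's doomsday.
In March the doomsday date is Mar 14.
Mar 18 is 4 days after Mar 14; 4 mod 7 = 4, so Sunday + 4 = Thursday.

Thursday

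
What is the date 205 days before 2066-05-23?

October 30, 2065

−23 → Apr 30, 2066 (end of Apr, 30 days; 182 left).
−30 → Mar 31, 2066 (end of Mar, 31 days; 152 left).
−31 → Feb 28, 2066 (end of Feb, 28 days; 121 left).
−28 → Jan 31, 2066 (end of Jan, 31 days; 93 left).
−31 → Dec 31, 2065 (end of Dec, 31 days; 62 left).
−31 → Nov 30, 2065 (end of Nov, 30 days; 31 left).
−30 → Oct 31, 2065 (end of Oct, 31 days; 1 left).
−1 → Oct 30, 2065.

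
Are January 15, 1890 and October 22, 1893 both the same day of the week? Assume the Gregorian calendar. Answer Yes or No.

No

From Jan 15, 1890 to Oct 22, 1893 is 1376 days.
1376 mod 7 = 4, so they are different weekdays.
(Jan 15, 1890 is a Wednesday; Oct 22, 1893 is a Sunday.)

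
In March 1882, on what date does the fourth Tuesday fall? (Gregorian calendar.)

March 28, 1882

March 1, 1882 is a Wednesday.
The first Tuesday is therefore March 7 (6 days later).
The fourth Tuesday is 7 + 3×7 = March 28.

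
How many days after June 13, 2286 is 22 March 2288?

Jun 13, 2286 → Jun 13, 2287: 365 days.
Jun 13, 2287 → Jul 13, 2287: 30 days (June has 30).
Jul 13, 2287 → Aug 13, 2287: 31 days (July has 31).
Aug 13, 2287 → Sep 13, 2287: 31 days (August has 31).
Sep 13, 2287 → Oct 13, 2287: 30 days (September has 30).
Oct 13, 2287 → Nov 13, 2287: 31 days (October has 31).
Nov 13, 2287 → Dec 13, 2287: 30 days (November has 30).
Dec 13, 2287 → Jan 13, 2288: 31 days (December has 31).
Jan 13, 2288 → Feb 13, 2288: 31 days (January has 31).
Feb 13, 2288 → Mar 13, 2288: 29 days (February has 29).
Mar 13, 2288 → Mar 22, 2288: 9 days.
Total: 648 days.

648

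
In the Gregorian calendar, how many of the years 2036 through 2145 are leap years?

Multiples of 4 in [2036,2145]: 28.
Of those, multiples of 100: 1 (not leap unless ÷400).
Multiples of 400: 0.
Leap years = 28 − 1 + 0 = 27.

27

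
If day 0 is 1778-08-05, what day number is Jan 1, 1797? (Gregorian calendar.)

6724

Aug 5, 1778 → Aug 5, 1779: 365 days.
Aug 5, 1779 → Aug 5, 1780: 366 days (Feb 29, 1780 is in that span).
Aug 5, 1780 → Aug 5, 1781: 365 days.
Aug 5, 1781 → Aug 5, 1782: 365 days.
Aug 5, 1782 → Aug 5, 1783: 365 days.
Aug 5, 1783 → Aug 5, 1784: 366 days (Feb 29, 1784 is in that span).
Aug 5, 1784 → Aug 5, 1785: 365 days.
Aug 5, 1785 → Aug 5, 1786: 365 days.
Aug 5, 1786 → Aug 5, 1787: 365 days.
Aug 5, 1787 → Aug 5, 1788: 366 days (Feb 29, 1788 is in that span).
Aug 5, 1788 → Aug 5, 1789: 365 days.
Aug 5, 1789 → Aug 5, 1790: 365 days.
Aug 5, 1790 → Aug 5, 1791: 365 days.
Aug 5, 1791 → Aug 5, 1792: 366 days (Feb 29, 1792 is in that span).
Aug 5, 1792 → Aug 5, 1793: 365 days.
Aug 5, 1793 → Aug 5, 1794: 365 days.
Aug 5, 1794 → Aug 5, 1795: 365 days.
Aug 5, 1795 → Aug 5, 1796: 366 days (Feb 29, 1796 is in that span).
Aug 5, 1796 → Sep 5, 1796: 31 days (August has 31).
Sep 5, 1796 → Oct 5, 1796: 30 days (September has 30).
Oct 5, 1796 → Nov 5, 1796: 31 days (October has 31).
Nov 5, 1796 → Dec 5, 1796: 30 days (November has 30).
Dec 5, 1796 → Jan 1, 1797: 27 days.
Total: 6724 days.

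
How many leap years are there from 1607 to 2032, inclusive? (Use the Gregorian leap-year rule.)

Multiples of 4 in [1607,2032]: 107.
Of those, multiples of 100: 4 (not leap unless ÷400).
Multiples of 400: 1.
Leap years = 107 − 4 + 1 = 104.

104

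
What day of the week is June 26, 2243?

January 1, 2243 is a Sunday.
Jan 1, 2243 → Feb 1, 2243: 31 days (January has 31).
Feb 1, 2243 → Mar 1, 2243: 28 days (February has 28).
Mar 1, 2243 → Apr 1, 2243: 31 days (March has 31).
Apr 1, 2243 → May 1, 2243: 30 days (April has 30).
May 1, 2243 → Jun 1, 2243: 31 days (May has 31).
Jun 1, 2243 → Jun 26, 2243: 25 days.
Total: 176 days.
176 mod 7 = 1, so Sunday + 1 = Monday.

Monday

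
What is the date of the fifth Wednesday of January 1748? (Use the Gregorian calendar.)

January 1, 1748 is a Monday.
The first Wednesday is therefore January 3 (2 days later).
The fifth Wednesday is 3 + 4×7 = January 31.

January 31, 1748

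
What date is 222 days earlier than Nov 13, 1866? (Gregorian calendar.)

April 5, 1866

−13 → Oct 31, 1866 (end of Oct, 31 days; 209 left).
−31 → Sep 30, 1866 (end of Sep, 30 days; 178 left).
−30 → Aug 31, 1866 (end of Aug, 31 days; 148 left).
−31 → Jul 31, 1866 (end of Jul, 31 days; 117 left).
−31 → Jun 30, 1866 (end of Jun, 30 days; 86 left).
−30 → May 31, 1866 (end of May, 31 days; 56 left).
−31 → Apr 30, 1866 (end of Apr, 30 days; 25 left).
−25 → Apr 5, 1866.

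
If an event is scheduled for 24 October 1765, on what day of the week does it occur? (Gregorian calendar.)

Doomsday rule: the anchor day for the 1700s is Sunday. For year 65: 65÷12 = 5 r 5, and 5÷4 = 1, so 5+5+1 = 11.
Sunday + 11 ≡ Thursday — that's 1765's doomsday.
In October the doomsday date is Oct 10.
Oct 24 is 14 days after Oct 10; 14 mod 7 = 0, so Thursday + 0 = Thursday.

Thursday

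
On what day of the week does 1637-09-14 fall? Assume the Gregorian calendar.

Monday

Doomsday rule: the anchor day for the 1600s is Tuesday. For year 37: 37÷12 = 3 r 1, and 1÷4 = 0, so 3+1+0 = 4.
Tuesday + 4 ≡ Saturday — that's 1637's doomsday.
In September the doomsday date is Sep 5.
Sep 14 is 9 days after Sep 5; 9 mod 7 = 2, so Saturday + 2 = Monday.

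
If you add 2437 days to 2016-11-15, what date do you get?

+365 (one year) → Nov 15, 2017 (2072 left).
+365 (one year) → Nov 15, 2018 (1707 left).
+365 (one year) → Nov 15, 2019 (1342 left).
+366 (one year; includes Feb 29, 2020) → Nov 15, 2020 (976 left).
+365 (one year) → Nov 15, 2021 (611 left).
+365 (one year) → Nov 15, 2022 (246 left).
Nov has 30 days: +16 → Dec 1, 2022 (230 left).
Dec has 31 days: +31 → Jan 1, 2023 (199 left).
Jan has 31 days: +31 → Feb 1, 2023 (168 left).
Feb has 28 days: +28 → Mar 1, 2023 (140 left).
Mar has 31 days: +31 → Apr 1, 2023 (109 left).
Apr has 30 days: +30 → May 1, 2023 (79 left).
May has 31 days: +31 → Jun 1, 2023 (48 left).
Jun has 30 days: +30 → Jul 1, 2023 (18 left).
+18 → Jul 19, 2023.

July 19, 2023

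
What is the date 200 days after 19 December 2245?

Dec has 31 days: +13 → Jan 1, 2246 (187 left).
Jan has 31 days: +31 → Feb 1, 2246 (156 left).
Feb has 28 days: +28 → Mar 1, 2246 (128 left).
Mar has 31 days: +31 → Apr 1, 2246 (97 left).
Apr has 30 days: +30 → May 1, 2246 (67 left).
May has 31 days: +31 → Jun 1, 2246 (36 left).
Jun has 30 days: +30 → Jul 1, 2246 (6 left).
+6 → Jul 7, 2246.

July 7, 2246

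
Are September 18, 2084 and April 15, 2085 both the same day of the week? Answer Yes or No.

From Sep 18, 2084 to Apr 15, 2085 is 209 days.
209 mod 7 = 6, so they are different weekdays.
(Sep 18, 2084 is a Monday; Apr 15, 2085 is a Sunday.)

No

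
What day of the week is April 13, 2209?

Thursday

January 1, 2209 is a Sunday.
Jan 1, 2209 → Feb 1, 2209: 31 days (January has 31).
Feb 1, 2209 → Mar 1, 2209: 28 days (February has 28).
Mar 1, 2209 → Apr 1, 2209: 31 days (March has 31).
Apr 1, 2209 → Apr 13, 2209: 12 days.
Total: 102 days.
102 mod 7 = 4, so Sunday + 4 = Thursday.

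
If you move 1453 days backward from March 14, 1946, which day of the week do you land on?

First find the weekday of Mar 14, 1946. Doomsday rule: the anchor day for the 1900s is Wednesday. For year 46: 46÷12 = 3 r 10, and 10÷4 = 2, so 3+10+2 = 15.
Wednesday + 15 ≡ Thursday — that's 1946's doomsday.
In March the doomsday date is Mar 14.
Mar 14 is the doomsday itself: Thursday.
1453 mod 7 = 4, so 1453 days before a Thursday is Thursday − 4 = Sunday.

Sunday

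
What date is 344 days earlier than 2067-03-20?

April 10, 2066

−20 → Feb 28, 2067 (end of Feb, 28 days; 324 left).
−28 → Jan 31, 2067 (end of Jan, 31 days; 296 left).
−31 → Dec 31, 2066 (end of Dec, 31 days; 265 left).
−31 → Nov 30, 2066 (end of Nov, 30 days; 234 left).
−30 → Oct 31, 2066 (end of Oct, 31 days; 204 left).
−31 → Sep 30, 2066 (end of Sep, 30 days; 173 left).
−30 → Aug 31, 2066 (end of Aug, 31 days; 143 left).
−31 → Jul 31, 2066 (end of Jul, 31 days; 112 left).
−31 → Jun 30, 2066 (end of Jun, 30 days; 81 left).
−30 → May 31, 2066 (end of May, 31 days; 51 left).
−31 → Apr 30, 2066 (end of Apr, 30 days; 20 left).
−20 → Apr 10, 2066.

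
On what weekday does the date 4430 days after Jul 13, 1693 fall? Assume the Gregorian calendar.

First find the weekday of Jul 13, 1693. Doomsday rule: the anchor day for the 1600s is Tuesday. For year 93: 93÷12 = 7 r 9, and 9÷4 = 2, so 7+9+2 = 18.
Tuesday + 18 ≡ Saturday — that's 1693's doomsday.
In July the doomsday date is Jul 11.
Jul 13 is 2 days after Jul 11; 2 mod 7 = 2, so Saturday + 2 = Monday.
4430 mod 7 = 6, so 4430 days after a Monday is Monday + 6 = Sunday.

Sunday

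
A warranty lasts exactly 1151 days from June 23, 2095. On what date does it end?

+366 (one year; includes Feb 29, 2096) → Jun 23, 2096 (785 left).
+365 (one year) → Jun 23, 2097 (420 left).
+365 (one year) → Jun 23, 2098 (55 left).
Jun has 30 days: +8 → Jul 1, 2098 (47 left).
Jul has 31 days: +31 → Aug 1, 2098 (16 left).
+16 → Aug 17, 2098.

August 17, 2098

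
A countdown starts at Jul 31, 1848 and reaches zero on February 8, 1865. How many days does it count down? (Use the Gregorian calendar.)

6036

Jul 31, 1848 → Jul 31, 1849: 365 days.
Jul 31, 1849 → Jul 31, 1850: 365 days.
Jul 31, 1850 → Jul 31, 1851: 365 days.
Jul 31, 1851 → Jul 31, 1852: 366 days (Feb 29, 1852 is in that span).
Jul 31, 1852 → Jul 31, 1853: 365 days.
Jul 31, 1853 → Jul 31, 1854: 365 days.
Jul 31, 1854 → Jul 31, 1855: 365 days.
Jul 31, 1855 → Jul 31, 1856: 366 days (Feb 29, 1856 is in that span).
Jul 31, 1856 → Jul 31, 1857: 365 days.
Jul 31, 1857 → Jul 31, 1858: 365 days.
Jul 31, 1858 → Jul 31, 1859: 365 days.
Jul 31, 1859 → Jul 31, 1860: 366 days (Feb 29, 1860 is in that span).
Jul 31, 1860 → Jul 31, 1861: 365 days.
Jul 31, 1861 → Jul 31, 1862: 365 days.
Jul 31, 1862 → Jul 31, 1863: 365 days.
Jul 31, 1863 → Jul 31, 1864: 366 days (Feb 29, 1864 is in that span).
Jul 31, 1864 → Aug 31, 1864: 31 days (July has 31).
Aug 31, 1864 → Sep 30, 1864: 30 days (August has 31).
Sep 30, 1864 → Oct 30, 1864: 30 days (September has 30).
Oct 30, 1864 → Nov 30, 1864: 31 days (October has 31).
Nov 30, 1864 → Dec 30, 1864: 30 days (November has 30).
Dec 30, 1864 → Jan 30, 1865: 31 days (December has 31).
Jan 30, 1865 → Feb 8, 1865: 9 days.
Total: 6036 days.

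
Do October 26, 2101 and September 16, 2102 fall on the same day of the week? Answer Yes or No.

No

From Oct 26, 2101 to Sep 16, 2102 is 325 days.
325 mod 7 = 3, so they are different weekdays.
(Oct 26, 2101 is a Wednesday; Sep 16, 2102 is a Saturday.)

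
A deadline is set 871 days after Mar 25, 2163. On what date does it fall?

+366 (one year; includes Feb 29, 2164) → Mar 25, 2164 (505 left).
+365 (one year) → Mar 25, 2165 (140 left).
Mar has 31 days: +7 → Apr 1, 2165 (133 left).
Apr has 30 days: +30 → May 1, 2165 (103 left).
May has 31 days: +31 → Jun 1, 2165 (72 left).
Jun has 30 days: +30 → Jul 1, 2165 (42 left).
Jul has 31 days: +31 → Aug 1, 2165 (11 left).
+11 → Aug 12, 2165.

August 12, 2165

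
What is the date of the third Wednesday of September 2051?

September 1, 2051 is a Friday.
The first Wednesday is therefore September 6 (5 days later).
The third Wednesday is 6 + 2×7 = September 20.

September 20, 2051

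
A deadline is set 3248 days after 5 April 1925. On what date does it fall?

February 25, 1934

+365 (one year) → Apr 5, 1926 (2883 left).
+365 (one year) → Apr 5, 1927 (2518 left).
+366 (one year; includes Feb 29, 1928) → Apr 5, 1928 (2152 left).
+365 (one year) → Apr 5, 1929 (1787 left).
+365 (one year) → Apr 5, 1930 (1422 left).
+365 (one year) → Apr 5, 1931 (1057 left).
+366 (one year; includes Feb 29, 1932) → Apr 5, 1932 (691 left).
+365 (one year) → Apr 5, 1933 (326 left).
Apr has 30 days: +26 → May 1, 1933 (300 left).
May has 31 days: +31 → Jun 1, 1933 (269 left).
Jun has 30 days: +30 → Jul 1, 1933 (239 left).
Jul has 31 days: +31 → Aug 1, 1933 (208 left).
Aug has 31 days: +31 → Sep 1, 1933 (177 left).
Sep has 30 days: +30 → Oct 1, 1933 (147 left).
Oct has 31 days: +31 → Nov 1, 1933 (116 left).
Nov has 30 days: +30 → Dec 1, 1933 (86 left).
Dec has 31 days: +31 → Jan 1, 1934 (55 left).
Jan has 31 days: +31 → Feb 1, 1934 (24 left).
+24 → Feb 25, 1934.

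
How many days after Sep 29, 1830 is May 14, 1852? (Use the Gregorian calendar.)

7898

Sep 29, 1830 → Sep 29, 1831: 365 days.
Sep 29, 1831 → Sep 29, 1832: 366 days (Feb 29, 1832 is in that span).
Sep 29, 1832 → Sep 29, 1833: 365 days.
Sep 29, 1833 → Sep 29, 1834: 365 days.
Sep 29, 1834 → Sep 29, 1835: 365 days.
Sep 29, 1835 → Sep 29, 1836: 366 days (Feb 29, 1836 is in that span).
Sep 29, 1836 → Sep 29, 1837: 365 days.
Sep 29, 1837 → Sep 29, 1838: 365 days.
Sep 29, 1838 → Sep 29, 1839: 365 days.
Sep 29, 1839 → Sep 29, 1840: 366 days (Feb 29, 1840 is in that span).
Sep 29, 1840 → Sep 29, 1841: 365 days.
Sep 29, 1841 → Sep 29, 1842: 365 days.
Sep 29, 1842 → Sep 29, 1843: 365 days.
Sep 29, 1843 → Sep 29, 1844: 366 days (Feb 29, 1844 is in that span).
Sep 29, 1844 → Sep 29, 1845: 365 days.
Sep 29, 1845 → Sep 29, 1846: 365 days.
Sep 29, 1846 → Sep 29, 1847: 365 days.
Sep 29, 1847 → Sep 29, 1848: 366 days (Feb 29, 1848 is in that span).
Sep 29, 1848 → Sep 29, 1849: 365 days.
Sep 29, 1849 → Sep 29, 1850: 365 days.
Sep 29, 1850 → Sep 29, 1851: 365 days.
Sep 29, 1851 → Oct 29, 1851: 30 days (September has 30).
Oct 29, 1851 → Nov 29, 1851: 31 days (October has 31).
Nov 29, 1851 → Dec 29, 1851: 30 days (November has 30).
Dec 29, 1851 → Jan 29, 1852: 31 days (December has 31).
Jan 29, 1852 → Feb 29, 1852: 31 days (January has 31).
Feb 29, 1852 → Mar 29, 1852: 29 days (February has 29).
Mar 29, 1852 → Apr 29, 1852: 31 days (March has 31).
Apr 29, 1852 → May 14, 1852: 15 days.
Total: 7898 days.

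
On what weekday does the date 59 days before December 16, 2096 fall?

Thursday

First find the weekday of Dec 16, 2096. Doomsday rule: the anchor day for the 2000s is Tuesday. For year 96: 96÷12 = 8 r 0, and 0÷4 = 0, so 8+0+0 = 8.
Tuesday + 8 ≡ Wednesday — that's 2096's doomsday.
In December the doomsday date is Dec 12.
Dec 16 is 4 days after Dec 12; 4 mod 7 = 4, so Wednesday + 4 = Sunday.
59 mod 7 = 3, so 59 days before a Sunday is Sunday − 3 = Thursday.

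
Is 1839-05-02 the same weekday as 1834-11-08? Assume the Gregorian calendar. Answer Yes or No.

From Nov 8, 1834 to May 2, 1839 is 1636 days.
1636 mod 7 = 5, so they are different weekdays.
(Nov 8, 1834 is a Saturday; May 2, 1839 is a Thursday.)

No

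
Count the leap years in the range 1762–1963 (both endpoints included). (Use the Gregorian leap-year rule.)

48

Multiples of 4 in [1762,1963]: 50.
Of those, multiples of 100: 2 (not leap unless ÷400).
Multiples of 400: 0.
Leap years = 50 − 2 + 0 = 48.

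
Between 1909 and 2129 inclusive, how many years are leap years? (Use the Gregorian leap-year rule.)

Multiples of 4 in [1909,2129]: 55.
Of those, multiples of 100: 2 (not leap unless ÷400).
Multiples of 400: 1.
Leap years = 55 − 2 + 1 = 54.

54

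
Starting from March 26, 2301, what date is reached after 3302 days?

+365 (one year) → Mar 26, 2302 (2937 left).
+365 (one year) → Mar 26, 2303 (2572 left).
+366 (one year; includes Feb 29, 2304) → Mar 26, 2304 (2206 left).
+365 (one year) → Mar 26, 2305 (1841 left).
+365 (one year) → Mar 26, 2306 (1476 left).
+365 (one year) → Mar 26, 2307 (1111 left).
+366 (one year; includes Feb 29, 2308) → Mar 26, 2308 (745 left).
+365 (one year) → Mar 26, 2309 (380 left).
Mar has 31 days: +6 → Apr 1, 2309 (374 left).
Apr has 30 days: +30 → May 1, 2309 (344 left).
May has 31 days: +31 → Jun 1, 2309 (313 left).
Jun has 30 days: +30 → Jul 1, 2309 (283 left).
Jul has 31 days: +31 → Aug 1, 2309 (252 left).
Aug has 31 days: +31 → Sep 1, 2309 (221 left).
Sep has 30 days: +30 → Oct 1, 2309 (191 left).
Oct has 31 days: +31 → Nov 1, 2309 (160 left).
Nov has 30 days: +30 → Dec 1, 2309 (130 left).
Dec has 31 days: +31 → Jan 1, 2310 (99 left).
Jan has 31 days: +31 → Feb 1, 2310 (68 left).
Feb has 28 days: +28 → Mar 1, 2310 (40 left).
Mar has 31 days: +31 → Apr 1, 2310 (9 left).
+9 → Apr 10, 2310.

April 10, 2310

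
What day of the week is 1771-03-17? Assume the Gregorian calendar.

Sunday

Doomsday rule: the anchor day for the 1700s is Sunday. For year 71: 71÷12 = 5 r 11, and 11÷4 = 2, so 5+11+2 = 18.
Sunday + 18 ≡ Thursday — that's 1771's doomsday.
In March the doomsday date is Mar 14.
Mar 17 is 3 days after Mar 14; 3 mod 7 = 3, so Thursday + 3 = Sunday.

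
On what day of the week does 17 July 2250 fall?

Wednesday

Doomsday rule: the anchor day for the 2200s is Friday. For year 50: 50÷12 = 4 r 2, and 2÷4 = 0, so 4+2+0 = 6.
Friday + 6 ≡ Thursday — that's 2250's doomsday.
In July the doomsday date is Jul 11.
Jul 17 is 6 days after Jul 11; 6 mod 7 = 6, so Thursday + 6 = Wednesday.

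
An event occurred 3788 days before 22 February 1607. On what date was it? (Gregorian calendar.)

October 9, 1596

−365 (one year) → Feb 22, 1606 (3423 left).
−365 (one year) → Feb 22, 1605 (3058 left).
−366 (one year; includes Feb 29, 1604) → Feb 22, 1604 (2692 left).
−365 (one year) → Feb 22, 1603 (2327 left).
−365 (one year) → Feb 22, 1602 (1962 left).
−365 (one year) → Feb 22, 1601 (1597 left).
−366 (one year; includes Feb 29, 1600) → Feb 22, 1600 (1231 left).
−365 (one year) → Feb 22, 1599 (866 left).
−365 (one year) → Feb 22, 1598 (501 left).
−365 (one year) → Feb 22, 1597 (136 left).
−22 → Jan 31, 1597 (end of Jan, 31 days; 114 left).
−31 → Dec 31, 1596 (end of Dec, 31 days; 83 left).
−31 → Nov 30, 1596 (end of Nov, 30 days; 52 left).
−30 → Oct 31, 1596 (end of Oct, 31 days; 22 left).
−22 → Oct 9, 1596.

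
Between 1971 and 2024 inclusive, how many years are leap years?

Multiples of 4 in [1971,2024]: 14.
Of those, multiples of 100: 1 (not leap unless ÷400).
Multiples of 400: 1.
Leap years = 14 − 1 + 1 = 14.

14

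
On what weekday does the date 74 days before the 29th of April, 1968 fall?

Apr 29, 1968 is a Monday.
74 mod 7 = 4, so 74 days before a Monday is Monday − 4 = Thursday.

Thursday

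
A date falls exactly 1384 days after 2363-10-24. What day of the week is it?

First find the weekday of Oct 24, 2363. Doomsday rule: the anchor day for the 2300s is Wednesday. For year 63: 63÷12 = 5 r 3, and 3÷4 = 0, so 5+3+0 = 8.
Wednesday + 8 ≡ Thursday — that's 2363's doomsday.
In October the doomsday date is Oct 10.
Oct 24 is 14 days after Oct 10; 14 mod 7 = 0, so Thursday + 0 = Thursday.
1384 mod 7 = 5, so 1384 days after a Thursday is Thursday + 5 = Tuesday.

Tuesday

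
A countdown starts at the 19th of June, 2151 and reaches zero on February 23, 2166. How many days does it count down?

Jun 19, 2151 → Jun 19, 2152: 366 days (Feb 29, 2152 is in that span).
Jun 19, 2152 → Jun 19, 2153: 365 days.
Jun 19, 2153 → Jun 19, 2154: 365 days.
Jun 19, 2154 → Jun 19, 2155: 365 days.
Jun 19, 2155 → Jun 19, 2156: 366 days (Feb 29, 2156 is in that span).
Jun 19, 2156 → Jun 19, 2157: 365 days.
Jun 19, 2157 → Jun 19, 2158: 365 days.
Jun 19, 2158 → Jun 19, 2159: 365 days.
Jun 19, 2159 → Jun 19, 2160: 366 days (Feb 29, 2160 is in that span).
Jun 19, 2160 → Jun 19, 2161: 365 days.
Jun 19, 2161 → Jun 19, 2162: 365 days.
Jun 19, 2162 → Jun 19, 2163: 365 days.
Jun 19, 2163 → Jun 19, 2164: 366 days (Feb 29, 2164 is in that span).
Jun 19, 2164 → Jun 19, 2165: 365 days.
Jun 19, 2165 → Jul 19, 2165: 30 days (June has 30).
Jul 19, 2165 → Aug 19, 2165: 31 days (July has 31).
Aug 19, 2165 → Sep 19, 2165: 31 days (August has 31).
Sep 19, 2165 → Oct 19, 2165: 30 days (September has 30).
Oct 19, 2165 → Nov 19, 2165: 31 days (October has 31).
Nov 19, 2165 → Dec 19, 2165: 30 days (November has 30).
Dec 19, 2165 → Jan 19, 2166: 31 days (December has 31).
Jan 19, 2166 → Feb 19, 2166: 31 days (January has 31).
Feb 19, 2166 → Feb 23, 2166: 4 days.
Total: 5363 days.

5363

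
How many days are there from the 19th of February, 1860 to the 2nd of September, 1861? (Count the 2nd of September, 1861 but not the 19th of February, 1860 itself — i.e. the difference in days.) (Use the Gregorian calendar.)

Feb 19, 1860 → Feb 19, 1861: 366 days (Feb 29, 1860 is in that span).
Feb 19, 1861 → Mar 19, 1861: 28 days (February has 28).
Mar 19, 1861 → Apr 19, 1861: 31 days (March has 31).
Apr 19, 1861 → May 19, 1861: 30 days (April has 30).
May 19, 1861 → Jun 19, 1861: 31 days (May has 31).
Jun 19, 1861 → Jul 19, 1861: 30 days (June has 30).
Jul 19, 1861 → Aug 19, 1861: 31 days (July has 31).
Aug 19, 1861 → Sep 2, 1861: 14 days.
Total: 561 days.

561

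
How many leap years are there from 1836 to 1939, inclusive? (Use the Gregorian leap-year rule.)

Multiples of 4 in [1836,1939]: 26.
Of those, multiples of 100: 1 (not leap unless ÷400).
Multiples of 400: 0.
Leap years = 26 − 1 + 0 = 25.

25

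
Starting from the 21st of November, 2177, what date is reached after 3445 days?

April 28, 2187

+365 (one year) → Nov 21, 2178 (3080 left).
+365 (one year) → Nov 21, 2179 (2715 left).
+366 (one year; includes Feb 29, 2180) → Nov 21, 2180 (2349 left).
+365 (one year) → Nov 21, 2181 (1984 left).
+365 (one year) → Nov 21, 2182 (1619 left).
+365 (one year) → Nov 21, 2183 (1254 left).
+366 (one year; includes Feb 29, 2184) → Nov 21, 2184 (888 left).
+365 (one year) → Nov 21, 2185 (523 left).
+365 (one year) → Nov 21, 2186 (158 left).
Nov has 30 days: +10 → Dec 1, 2186 (148 left).
Dec has 31 days: +31 → Jan 1, 2187 (117 left).
Jan has 31 days: +31 → Feb 1, 2187 (86 left).
Feb has 28 days: +28 → Mar 1, 2187 (58 left).
Mar has 31 days: +31 → Apr 1, 2187 (27 left).
+27 → Apr 28, 2187.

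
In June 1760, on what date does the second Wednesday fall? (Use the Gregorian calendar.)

June 11, 1760

June 1, 1760 is a Sunday.
The first Wednesday is therefore June 4 (3 days later).
The second Wednesday is 4 + 1×7 = June 11.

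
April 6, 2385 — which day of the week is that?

Doomsday rule: the anchor day for the 2300s is Wednesday. For year 85: 85÷12 = 7 r 1, and 1÷4 = 0, so 7+1+0 = 8.
Wednesday + 8 ≡ Thursday — that's 2385's doomsday.
In April the doomsday date is Apr 4.
Apr 6 is 2 days after Apr 4; 2 mod 7 = 2, so Thursday + 2 = Saturday.

Saturday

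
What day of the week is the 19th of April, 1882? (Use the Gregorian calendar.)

Doomsday rule: the anchor day for the 1800s is Friday. For year 82: 82÷12 = 6 r 10, and 10÷4 = 2, so 6+10+2 = 18.
Friday + 18 ≡ Tuesday — that's 1882's doomsday.
In April the doomsday date is Apr 4.
Apr 19 is 15 days after Apr 4; 15 mod 7 = 1, so Tuesday + 1 = Wednesday.

Wednesday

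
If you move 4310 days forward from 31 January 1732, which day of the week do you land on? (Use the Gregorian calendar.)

Tuesday

Jan 31, 1732 is a Thursday.
4310 mod 7 = 5, so 4310 days after a Thursday is Thursday + 5 = Tuesday.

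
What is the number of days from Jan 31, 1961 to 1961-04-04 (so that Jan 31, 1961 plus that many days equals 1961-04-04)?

Jan 31, 1961 → Feb 28, 1961: 28 days (January has 31).
Feb 28, 1961 → Mar 28, 1961: 28 days (February has 28).
Mar 28, 1961 → Apr 4, 1961: 7 days.
Total: 63 days.

63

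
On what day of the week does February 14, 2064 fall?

January 1, 2064 is a Tuesday.
Jan 1, 2064 → Feb 1, 2064: 31 days (January has 31).
Feb 1, 2064 → Feb 14, 2064: 13 days.
Total: 44 days.
44 mod 7 = 2, so Tuesday + 2 = Thursday.

Thursday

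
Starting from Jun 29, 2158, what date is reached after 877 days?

November 22, 2160

+365 (one year) → Jun 29, 2159 (512 left).
+366 (one year; includes Feb 29, 2160) → Jun 29, 2160 (146 left).
Jun has 30 days: +2 → Jul 1, 2160 (144 left).
Jul has 31 days: +31 → Aug 1, 2160 (113 left).
Aug has 31 days: +31 → Sep 1, 2160 (82 left).
Sep has 30 days: +30 → Oct 1, 2160 (52 left).
Oct has 31 days: +31 → Nov 1, 2160 (21 left).
+21 → Nov 22, 2160.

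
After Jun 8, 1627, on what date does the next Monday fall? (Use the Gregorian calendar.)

Jun 8, 1627 is a Tuesday.
From Tuesday to the next Monday is 6 days.
Jun 8, 1627 + 6 = Jun 14, 1627.

June 14, 1627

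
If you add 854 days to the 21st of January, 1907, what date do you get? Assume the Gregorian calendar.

+365 (one year) → Jan 21, 1908 (489 left).
+366 (one year; includes Feb 29, 1908) → Jan 21, 1909 (123 left).
Jan has 31 days: +11 → Feb 1, 1909 (112 left).
Feb has 28 days: +28 → Mar 1, 1909 (84 left).
Mar has 31 days: +31 → Apr 1, 1909 (53 left).
Apr has 30 days: +30 → May 1, 1909 (23 left).
+23 → May 24, 1909.

May 24, 1909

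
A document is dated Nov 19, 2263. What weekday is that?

Doomsday rule: the anchor day for the 2200s is Friday. For year 63: 63÷12 = 5 r 3, and 3÷4 = 0, so 5+3+0 = 8.
Friday + 8 ≡ Saturday — that's 2263's doomsday.
In November the doomsday date is Nov 7.
Nov 19 is 12 days after Nov 7; 12 mod 7 = 5, so Saturday + 5 = Thursday.

Thursday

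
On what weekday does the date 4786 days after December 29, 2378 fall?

Dec 29, 2378 is a Friday.
4786 mod 7 = 5, so 4786 days after a Friday is Friday + 5 = Wednesday.

Wednesday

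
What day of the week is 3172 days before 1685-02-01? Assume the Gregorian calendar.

Feb 1, 1685 is a Thursday.
3172 mod 7 = 1, so 3172 days before a Thursday is Thursday − 1 = Wednesday.

Wednesday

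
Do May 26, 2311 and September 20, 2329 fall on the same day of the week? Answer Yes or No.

From May 26, 2311 to Sep 20, 2329 is 6692 days.
6692 mod 7 = 0, so they are the same weekday.
(May 26, 2311 is a Friday; Sep 20, 2329 is a Friday.)

Yes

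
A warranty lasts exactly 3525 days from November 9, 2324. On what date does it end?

July 5, 2334

+365 (one year) → Nov 9, 2325 (3160 left).
+365 (one year) → Nov 9, 2326 (2795 left).
+365 (one year) → Nov 9, 2327 (2430 left).
+366 (one year; includes Feb 29, 2328) → Nov 9, 2328 (2064 left).
+365 (one year) → Nov 9, 2329 (1699 left).
+365 (one year) → Nov 9, 2330 (1334 left).
+365 (one year) → Nov 9, 2331 (969 left).
+366 (one year; includes Feb 29, 2332) → Nov 9, 2332 (603 left).
+365 (one year) → Nov 9, 2333 (238 left).
Nov has 30 days: +22 → Dec 1, 2333 (216 left).
Dec has 31 days: +31 → Jan 1, 2334 (185 left).
Jan has 31 days: +31 → Feb 1, 2334 (154 left).
Feb has 28 days: +28 → Mar 1, 2334 (126 left).
Mar has 31 days: +31 → Apr 1, 2334 (95 left).
Apr has 30 days: +30 → May 1, 2334 (65 left).
May has 31 days: +31 → Jun 1, 2334 (34 left).
Jun has 30 days: +30 → Jul 1, 2334 (4 left).
+4 → Jul 5, 2334.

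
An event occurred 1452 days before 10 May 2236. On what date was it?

−366 (one year; includes Feb 29, 2236) → May 10, 2235 (1086 left).
−365 (one year) → May 10, 2234 (721 left).
−365 (one year) → May 10, 2233 (356 left).
−10 → Apr 30, 2233 (end of Apr, 30 days; 346 left).
−30 → Mar 31, 2233 (end of Mar, 31 days; 316 left).
−31 → Feb 28, 2233 (end of Feb, 28 days; 285 left).
−28 → Jan 31, 2233 (end of Jan, 31 days; 257 left).
−31 → Dec 31, 2232 (end of Dec, 31 days; 226 left).
−31 → Nov 30, 2232 (end of Nov, 30 days; 195 left).
−30 → Oct 31, 2232 (end of Oct, 31 days; 165 left).
−31 → Sep 30, 2232 (end of Sep, 30 days; 134 left).
−30 → Aug 31, 2232 (end of Aug, 31 days; 104 left).
−31 → Jul 31, 2232 (end of Jul, 31 days; 73 left).
−31 → Jun 30, 2232 (end of Jun, 30 days; 42 left).
−30 → May 31, 2232 (end of May, 31 days; 12 left).
−12 → May 19, 2232.

May 19, 2232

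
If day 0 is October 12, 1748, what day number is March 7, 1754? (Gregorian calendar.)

1972

Oct 12, 1748 → Oct 12, 1749: 365 days.
Oct 12, 1749 → Oct 12, 1750: 365 days.
Oct 12, 1750 → Oct 12, 1751: 365 days.
Oct 12, 1751 → Oct 12, 1752: 366 days (Feb 29, 1752 is in that span).
Oct 12, 1752 → Oct 12, 1753: 365 days.
Oct 12, 1753 → Nov 12, 1753: 31 days (October has 31).
Nov 12, 1753 → Dec 12, 1753: 30 days (November has 30).
Dec 12, 1753 → Jan 12, 1754: 31 days (December has 31).
Jan 12, 1754 → Feb 12, 1754: 31 days (January has 31).
Feb 12, 1754 → Mar 7, 1754: 23 days.
Total: 1972 days.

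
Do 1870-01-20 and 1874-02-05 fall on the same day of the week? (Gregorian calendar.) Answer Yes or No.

Yes

From Jan 20, 1870 to Feb 5, 1874 is 1477 days.
1477 mod 7 = 0, so they are the same weekday.
(Jan 20, 1870 is a Thursday; Feb 5, 1874 is a Thursday.)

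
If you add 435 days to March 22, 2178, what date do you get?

+365 (one year) → Mar 22, 2179 (70 left).
Mar has 31 days: +10 → Apr 1, 2179 (60 left).
Apr has 30 days: +30 → May 1, 2179 (30 left).
+30 → May 31, 2179.

May 31, 2179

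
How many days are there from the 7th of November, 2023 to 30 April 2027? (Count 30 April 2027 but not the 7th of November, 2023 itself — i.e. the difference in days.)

Nov 7, 2023 → Nov 7, 2024: 366 days (Feb 29, 2024 is in that span).
Nov 7, 2024 → Nov 7, 2025: 365 days.
Nov 7, 2025 → Nov 7, 2026: 365 days.
Nov 7, 2026 → Dec 7, 2026: 30 days (November has 30).
Dec 7, 2026 → Jan 7, 2027: 31 days (December has 31).
Jan 7, 2027 → Feb 7, 2027: 31 days (January has 31).
Feb 7, 2027 → Mar 7, 2027: 28 days (February has 28).
Mar 7, 2027 → Apr 7, 2027: 31 days (March has 31).
Apr 7, 2027 → Apr 30, 2027: 23 days.
Total: 1270 days.

1270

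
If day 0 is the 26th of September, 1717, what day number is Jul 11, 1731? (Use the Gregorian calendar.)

5036

Sep 26, 1717 → Sep 26, 1718: 365 days.
Sep 26, 1718 → Sep 26, 1719: 365 days.
Sep 26, 1719 → Sep 26, 1720: 366 days (Feb 29, 1720 is in that span).
Sep 26, 1720 → Sep 26, 1721: 365 days.
Sep 26, 1721 → Sep 26, 1722: 365 days.
Sep 26, 1722 → Sep 26, 1723: 365 days.
Sep 26, 1723 → Sep 26, 1724: 366 days (Feb 29, 1724 is in that span).
Sep 26, 1724 → Sep 26, 1725: 365 days.
Sep 26, 1725 → Sep 26, 1726: 365 days.
Sep 26, 1726 → Sep 26, 1727: 365 days.
Sep 26, 1727 → Sep 26, 1728: 366 days (Feb 29, 1728 is in that span).
Sep 26, 1728 → Sep 26, 1729: 365 days.
Sep 26, 1729 → Sep 26, 1730: 365 days.
Sep 26, 1730 → Oct 26, 1730: 30 days (September has 30).
Oct 26, 1730 → Nov 26, 1730: 31 days (October has 31).
Nov 26, 1730 → Dec 26, 1730: 30 days (November has 30).
Dec 26, 1730 → Jan 26, 1731: 31 days (December has 31).
Jan 26, 1731 → Feb 26, 1731: 31 days (January has 31).
Feb 26, 1731 → Mar 26, 1731: 28 days (February has 28).
Mar 26, 1731 → Apr 26, 1731: 31 days (March has 31).
Apr 26, 1731 → May 26, 1731: 30 days (April has 30).
May 26, 1731 → Jun 26, 1731: 31 days (May has 31).
Jun 26, 1731 → Jul 11, 1731: 15 days.
Total: 5036 days.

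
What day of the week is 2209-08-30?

Doomsday rule: the anchor day for the 2200s is Friday. For year 09: 9÷12 = 0 r 9, and 9÷4 = 2, so 0+9+2 = 11.
Friday + 11 ≡ Tuesday — that's 2209's doomsday.
In August the doomsday date is Aug 8.
Aug 30 is 22 days after Aug 8; 22 mod 7 = 1, so Tuesday + 1 = Wednesday.

Wednesday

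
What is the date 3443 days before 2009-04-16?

−365 (one year) → Apr 16, 2008 (3078 left).
−366 (one year; includes Feb 29, 2008) → Apr 16, 2007 (2712 left).
−365 (one year) → Apr 16, 2006 (2347 left).
−365 (one year) → Apr 16, 2005 (1982 left).
−365 (one year) → Apr 16, 2004 (1617 left).
−366 (one year; includes Feb 29, 2004) → Apr 16, 2003 (1251 left).
−365 (one year) → Apr 16, 2002 (886 left).
−365 (one year) → Apr 16, 2001 (521 left).
−365 (one year) → Apr 16, 2000 (156 left).
−16 → Mar 31, 2000 (end of Mar, 31 days; 140 left).
−31 → Feb 29, 2000 (end of Feb, 29 days; 109 left).
−29 → Jan 31, 2000 (end of Jan, 31 days; 80 left).
−31 → Dec 31, 1999 (end of Dec, 31 days; 49 left).
−31 → Nov 30, 1999 (end of Nov, 30 days; 18 left).
−18 → Nov 12, 1999.

November 12, 1999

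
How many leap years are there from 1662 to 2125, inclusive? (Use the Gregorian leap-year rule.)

Multiples of 4 in [1662,2125]: 116.
Of those, multiples of 100: 5 (not leap unless ÷400).
Multiples of 400: 1.
Leap years = 116 − 5 + 1 = 112.

112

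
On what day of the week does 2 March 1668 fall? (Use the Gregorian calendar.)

Doomsday rule: the anchor day for the 1600s is Tuesday. For year 68: 68÷12 = 5 r 8, and 8÷4 = 2, so 5+8+2 = 15.
Tuesday + 15 ≡ Wednesday — that's 1668's doomsday.
In March the doomsday date is Mar 14.
Mar 2 is 12 days before Mar 14; 12 mod 7 = 5, so Wednesday − 5 = Friday.

Friday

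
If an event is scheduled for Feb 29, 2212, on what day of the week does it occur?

Saturday

Doomsday rule: the anchor day for the 2200s is Friday. For year 12: 12÷12 = 1 r 0, and 0÷4 = 0, so 1+0+0 = 1.
Friday + 1 ≡ Saturday — that's 2212's doomsday.
In February the doomsday date is Feb 29 (2212 is a leap year (divisible by 4)).
Feb 29 is the doomsday itself: Saturday.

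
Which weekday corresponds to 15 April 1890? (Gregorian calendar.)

Doomsday rule: the anchor day for the 1800s is Friday. For year 90: 90÷12 = 7 r 6, and 6÷4 = 1, so 7+6+1 = 14.
Friday + 14 ≡ Friday — that's 1890's doomsday.
In April the doomsday date is Apr 4.
Apr 15 is 11 days after Apr 4; 11 mod 7 = 4, so Friday + 4 = Tuesday.

Tuesday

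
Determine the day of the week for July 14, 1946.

Doomsday rule: the anchor day for the 1900s is Wednesday. For year 46: 46÷12 = 3 r 10, and 10÷4 = 2, so 3+10+2 = 15.
Wednesday + 15 ≡ Thursday — that's 1946's doomsday.
In July the doomsday date is Jul 11.
Jul 14 is 3 days after Jul 11; 3 mod 7 = 3, so Thursday + 3 = Sunday.

Sunday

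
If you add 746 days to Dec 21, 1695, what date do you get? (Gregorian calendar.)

+366 (one year; includes Feb 29, 1696) → Dec 21, 1696 (380 left).
Dec has 31 days: +11 → Jan 1, 1697 (369 left).
Jan has 31 days: +31 → Feb 1, 1697 (338 left).
Feb has 28 days: +28 → Mar 1, 1697 (310 left).
Mar has 31 days: +31 → Apr 1, 1697 (279 left).
Apr has 30 days: +30 → May 1, 1697 (249 left).
May has 31 days: +31 → Jun 1, 1697 (218 left).
Jun has 30 days: +30 → Jul 1, 1697 (188 left).
Jul has 31 days: +31 → Aug 1, 1697 (157 left).
Aug has 31 days: +31 → Sep 1, 1697 (126 left).
Sep has 30 days: +30 → Oct 1, 1697 (96 left).
Oct has 31 days: +31 → Nov 1, 1697 (65 left).
Nov has 30 days: +30 → Dec 1, 1697 (35 left).
Dec has 31 days: +31 → Jan 1, 1698 (4 left).
+4 → Jan 5, 1698.

January 5, 1698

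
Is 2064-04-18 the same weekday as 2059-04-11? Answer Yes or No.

From Apr 11, 2059 to Apr 18, 2064 is 1834 days.
1834 mod 7 = 0, so they are the same weekday.
(Apr 11, 2059 is a Friday; Apr 18, 2064 is a Friday.)

Yes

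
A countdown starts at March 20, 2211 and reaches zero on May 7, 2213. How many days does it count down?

779

Mar 20, 2211 → Mar 20, 2212: 366 days (Feb 29, 2212 is in that span).
Mar 20, 2212 → Mar 20, 2213: 365 days.
Mar 20, 2213 → Apr 20, 2213: 31 days (March has 31).
Apr 20, 2213 → May 7, 2213: 17 days.
Total: 779 days.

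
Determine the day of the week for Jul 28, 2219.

Doomsday rule: the anchor day for the 2200s is Friday. For year 19: 19÷12 = 1 r 7, and 7÷4 = 1, so 1+7+1 = 9.
Friday + 9 ≡ Sunday — that's 2219's doomsday.
In July the doomsday date is Jul 11.
Jul 28 is 17 days after Jul 11; 17 mod 7 = 3, so Sunday + 3 = Wednesday.

Wednesday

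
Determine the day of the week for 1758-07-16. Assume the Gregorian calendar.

Sunday

Doomsday rule: the anchor day for the 1700s is Sunday. For year 58: 58÷12 = 4 r 10, and 10÷4 = 2, so 4+10+2 = 16.
Sunday + 16 ≡ Tuesday — that's 1758's doomsday.
In July the doomsday date is Jul 11.
Jul 16 is 5 days after Jul 11; 5 mod 7 = 5, so Tuesday + 5 = Sunday.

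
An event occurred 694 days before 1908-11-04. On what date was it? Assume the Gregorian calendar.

December 11, 1906

−366 (one year; includes Feb 29, 1908) → Nov 4, 1907 (328 left).
−4 → Oct 31, 1907 (end of Oct, 31 days; 324 left).
−31 → Sep 30, 1907 (end of Sep, 30 days; 293 left).
−30 → Aug 31, 1907 (end of Aug, 31 days; 263 left).
−31 → Jul 31, 1907 (end of Jul, 31 days; 232 left).
−31 → Jun 30, 1907 (end of Jun, 30 days; 201 left).
−30 → May 31, 1907 (end of May, 31 days; 171 left).
−31 → Apr 30, 1907 (end of Apr, 30 days; 140 left).
−30 → Mar 31, 1907 (end of Mar, 31 days; 110 left).
−31 → Feb 28, 1907 (end of Feb, 28 days; 79 left).
−28 → Jan 31, 1907 (end of Jan, 31 days; 51 left).
−31 → Dec 31, 1906 (end of Dec, 31 days; 20 left).
−20 → Dec 11, 1906.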